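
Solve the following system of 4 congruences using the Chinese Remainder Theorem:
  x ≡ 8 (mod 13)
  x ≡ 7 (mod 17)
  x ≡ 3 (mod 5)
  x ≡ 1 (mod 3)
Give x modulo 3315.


Product of moduli M = 13 · 17 · 5 · 3 = 3315.
Merge one congruence at a time:
  Start: x ≡ 8 (mod 13).
  Combine with x ≡ 7 (mod 17); new modulus lcm = 221.
    Write x = 8 + 13·t and substitute into x ≡ 7 (mod 17): 13·t ≡ 7 − 8 = -1 (mod 17).
    Reduce coefficients mod 17: 13·t ≡ 16 (mod 17).
    The inverse of 13 mod 17 is 4 (since 13·4 = 52 = 3·17 + 1), so t ≡ 4·16 = 64 ≡ 13 (mod 17).
    Then x = 8 + 13·13 = 177, valid modulo lcm(13, 17) = 221: x ≡ 177 (mod 221).
  Combine with x ≡ 3 (mod 5); new modulus lcm = 1105.
    Write x = 177 + 221·t and substitute into x ≡ 3 (mod 5): 221·t ≡ 3 − 177 = -174 (mod 5).
    Reduce coefficients mod 5: 1·t ≡ 1 (mod 5).
    So t ≡ 1 (mod 5).
    Then x = 177 + 221·1 = 398, valid modulo lcm(221, 5) = 1105: x ≡ 398 (mod 1105).
  Combine with x ≡ 1 (mod 3); new modulus lcm = 3315.
    Write x = 398 + 1105·t and substitute into x ≡ 1 (mod 3): 1105·t ≡ 1 − 398 = -397 (mod 3).
    Reduce coefficients mod 3: 1·t ≡ 2 (mod 3).
    So t ≡ 2 (mod 3).
    Then x = 398 + 1105·2 = 2608, valid modulo lcm(1105, 3) = 3315: x ≡ 2608 (mod 3315).
Verify against each original: 2608 mod 13 = 8, 2608 mod 17 = 7, 2608 mod 5 = 3, 2608 mod 3 = 1.

x ≡ 2608 (mod 3315).


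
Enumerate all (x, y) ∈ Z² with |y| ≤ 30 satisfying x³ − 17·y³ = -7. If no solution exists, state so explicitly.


The equation is x³ - 17y³ = -7. For fixed y, x³ = 17·y³ − 7, so a solution requires the RHS to be a perfect cube.
Strategy: iterate y from -30 to 30, compute RHS = 17·y³ − 7, and check whether it is a (positive or negative) perfect cube.
Check small values of y:
  y = 0: RHS = -7 is not a perfect cube.
  y = 1: RHS = 10 is not a perfect cube.
  y = -1: RHS = -24 is not a perfect cube.
  y = 2: RHS = 129 is not a perfect cube.
  y = -2: RHS = -143 is not a perfect cube.
  y = 3: RHS = 452 is not a perfect cube.
  y = -3: RHS = -466 is not a perfect cube.
Continuing the search up to |y| = 30 finds no solutions either.
No (x, y) in the scanned range satisfies the equation.

No integer solutions with |y| ≤ 30.


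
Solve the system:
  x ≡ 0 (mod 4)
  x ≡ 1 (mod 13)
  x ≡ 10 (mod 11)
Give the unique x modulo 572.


Moduli 4, 13, 11 are pairwise coprime; by CRT there is a unique solution modulo M = 4 · 13 · 11 = 572.
Solve pairwise, accumulating the modulus:
  Start with x ≡ 0 (mod 4).
  Combine with x ≡ 1 (mod 13): since gcd(4, 13) = 1, we get a unique residue mod 52.
    Write x = 0 + 4·t and substitute into x ≡ 1 (mod 13): 4·t ≡ 1 − 0 = 1 (mod 13).
    The inverse of 4 mod 13 is 10 (since 4·10 = 40 = 3·13 + 1), so t ≡ 10·1 = 10 ≡ 10 (mod 13).
    Then x = 0 + 4·10 = 40, valid modulo lcm(4, 13) = 52: x ≡ 40 (mod 52).
  Combine with x ≡ 10 (mod 11): since gcd(52, 11) = 1, we get a unique residue mod 572.
    Write x = 40 + 52·t and substitute into x ≡ 10 (mod 11): 52·t ≡ 10 − 40 = -30 (mod 11).
    Reduce coefficients mod 11: 8·t ≡ 3 (mod 11).
    The inverse of 8 mod 11 is 7 (since 8·7 = 56 = 5·11 + 1), so t ≡ 7·3 = 21 ≡ 10 (mod 11).
    Then x = 40 + 52·10 = 560, valid modulo lcm(52, 11) = 572: x ≡ 560 (mod 572).
Verify: 560 mod 4 = 0 ✓, 560 mod 13 = 1 ✓, 560 mod 11 = 10 ✓.

x ≡ 560 (mod 572).


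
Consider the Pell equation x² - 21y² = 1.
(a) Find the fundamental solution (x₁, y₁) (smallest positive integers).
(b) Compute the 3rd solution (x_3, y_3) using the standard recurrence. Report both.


Step 1: Find the fundamental solution (x₁, y₁) of x² - 21y² = 1.
  Expand √21 as a continued fraction. a₀ = ⌊√21⌋ = 4; iterate m_{k+1} = d_k·a_k − m_k, d_{k+1} = (21 − m_{k+1}²)/d_k, a_{k+1} = ⌊(a₀ + m_{k+1})/d_{k+1}⌋ (starting m₀ = 0, d₀ = 1), with convergents p_k = a_k·p_{k-1} + p_{k-2}, q_k = a_k·q_{k-1} + q_{k-2} (p₋₁ = 1, q₋₁ = 0):
  k = 0: a₀ = 4; p₀/q₀ = 4/1; p₀² − 21·q₀² = 16 − 21 = -5.
  k = 1: m = 4, d = 5, a = ⌊(4 + 4)/5⌋ = 1; p/q = (1·4 + 1)/(1·1 + 0) = 5/1; p² − 21·q² = 25 − 21 = 4.
  k = 2: m = 1, d = 4, a = ⌊(4 + 1)/4⌋ = 1; p/q = (1·5 + 4)/(1·1 + 1) = 9/2; p² − 21·q² = 81 − 84 = -3.
  k = 3: m = 3, d = 3, a = ⌊(4 + 3)/3⌋ = 2; p/q = (2·9 + 5)/(2·2 + 1) = 23/5; p² − 21·q² = 529 − 525 = 4.
  k = 4: m = 3, d = 4, a = ⌊(4 + 3)/4⌋ = 1; p/q = (1·23 + 9)/(1·5 + 2) = 32/7; p² − 21·q² = 1024 − 1029 = -5.
  k = 5: m = 1, d = 5, a = ⌊(4 + 1)/5⌋ = 1; p/q = (1·32 + 23)/(1·7 + 5) = 55/12; p² − 21·q² = 3025 − 3024 = 1.
  The first convergent with p² − 21·q² = 1 gives the fundamental solution (x₁, y₁) = (55, 12).
Step 2: Apply the recurrence (x_{n+1}, y_{n+1}) = (x₁x_n + 21y₁y_n, x₁y_n + y₁x_n) repeatedly.
  From (x_1, y_1) = (55, 12): x_2 = 55·55 + 21·12·12 = 6049; y_2 = 55·12 + 12·55 = 1320.
  From (x_2, y_2) = (6049, 1320): x_3 = 55·6049 + 21·12·1320 = 665335; y_3 = 55·1320 + 12·6049 = 145188.
Step 3: Verify x_3² - 21·y_3² = 442670662225 - 442670662224 = 1 (should be 1). ✓

(x_1, y_1) = (55, 12); (x_3, y_3) = (665335, 145188).


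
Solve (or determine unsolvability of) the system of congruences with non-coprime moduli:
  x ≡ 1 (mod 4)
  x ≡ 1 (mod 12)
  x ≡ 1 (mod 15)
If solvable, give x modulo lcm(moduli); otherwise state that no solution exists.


Moduli 4, 12, 15 are not pairwise coprime, so CRT works modulo lcm(m_i) when all pairwise compatibility conditions hold.
Pairwise compatibility: gcd(m_i, m_j) must divide a_i - a_j for every pair.
Merge one congruence at a time:
  Start: x ≡ 1 (mod 4).
  Combine with x ≡ 1 (mod 12): gcd(4, 12) = 4; 1 - 1 = 0, which IS divisible by 4, so compatible.
    Write x = 1 + 4·t and substitute into x ≡ 1 (mod 12): 4·t ≡ 1 − 1 = 0 (mod 12).
    Divide the congruence (and modulus) by g = 4: 1·t ≡ 0 (mod 3).
    So t ≡ 0 (mod 3).
    Then x = 1 + 4·0 = 1, valid modulo lcm(4, 12) = 12: x ≡ 1 (mod 12).
  Combine with x ≡ 1 (mod 15): gcd(12, 15) = 3; 1 - 1 = 0, which IS divisible by 3, so compatible.
    Write x = 1 + 12·t and substitute into x ≡ 1 (mod 15): 12·t ≡ 1 − 1 = 0 (mod 15).
    Divide the congruence (and modulus) by g = 3: 4·t ≡ 0 (mod 5).
    The inverse of 4 mod 5 is 4 (since 4·4 = 16 = 3·5 + 1), so t ≡ 4·0 = 0 ≡ 0 (mod 5).
    Then x = 1 + 12·0 = 1, valid modulo lcm(12, 15) = 60: x ≡ 1 (mod 60).
Verify: 1 mod 4 = 1, 1 mod 12 = 1, 1 mod 15 = 1.

x ≡ 1 (mod 60).


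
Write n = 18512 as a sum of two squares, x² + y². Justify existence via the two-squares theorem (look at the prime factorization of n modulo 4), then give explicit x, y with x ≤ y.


Step 1: Factor n = 18512 = 2^4 · 13 · 89.
Step 2: Check the mod-4 condition on each prime factor: 2 = 2 (special); 13 ≡ 1 (mod 4), exponent 1; 89 ≡ 1 (mod 4), exponent 1.
All primes ≡ 3 (mod 4) appear to even exponent (or don't appear), so by the two-squares theorem n IS expressible as a sum of two squares.
Step 3: Build a representation. Group n = k² · m with k = 4 and m = 13 · 89 = 1157 (a product of primes ≡ 1 (mod 4)); a representation of m scales to one of n via (k·x)² + (k·y)² = k²(x² + y²). Each prime p ≡ 1 (mod 4) is itself a sum of two squares; find a² by testing p − a² for a perfect square:
  13: 13 − 1² = 12, 13 − 2² = 9 = 3² ⇒ 13 = 2² + 3².
  89: 89 − 1² = 88, 89 − 2² = 85, 89 − 3² = 80, 89 − 4² = 73, 89 − 5² = 64 = 8² ⇒ 89 = 5² + 8².
  Combine using the Brahmagupta–Fibonacci identity (a² + b²)(c² + d²) = (ac − bd)² + (ad + bc)² = (ac + bd)² + (ad − bc)²:
  13 · 89 = 1157: from (2² + 3²)(5² + 8²), take (2·5 − 3·8, 2·8 + 3·5) = (10 − 24, 16 + 15) = (-14, 31); dropping signs (only squares matter) gives (14, 31); check 14² + 31² = 196 + 961 = 1157 ✓.
  Scale by k = 4: (4·14, 4·31) = (56, 124).
Step 4: Order so x ≤ y and verify: 56² + 124² = 3136 + 15376 = 18512 = n. ✓

n = 18512 = 56² + 124² (one valid representation with x ≤ y).


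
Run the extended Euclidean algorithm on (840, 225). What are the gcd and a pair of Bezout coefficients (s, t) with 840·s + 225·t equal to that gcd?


Euclidean algorithm on (840, 225) — divide until remainder is 0:
  840 = 3 · 225 + 165
  225 = 1 · 165 + 60
  165 = 2 · 60 + 45
  60 = 1 · 45 + 15
  45 = 3 · 15 + 0
gcd(840, 225) = 15.
Track Bezout coefficients alongside the remainders: start with r₀ = 840 = a·1 + b·0 (s = 1, t = 0) and r₁ = 225 = a·0 + b·1 (s = 0, t = 1); each new remainder r_{k+1} = r_{k-1} − q_k·r_k inherits s_{k+1} = s_{k-1} − q_k·s_k, t_{k+1} = t_{k-1} − q_k·t_k, so r_k = a·s_k + b·t_k at every step:
  q = 3: r = 165, s = 1 − 3·0 = 1, t = 0 − 3·1 = -3  (check: 840·1 + 225·(-3) = 165)
  q = 1: r = 60, s = 0 − 1·1 = -1, t = 1 − 1·(-3) = 4  (check: 840·(-1) + 225·4 = 60)
  q = 2: r = 45, s = 1 − 2·(-1) = 3, t = -3 − 2·4 = -11  (check: 840·3 + 225·(-11) = 45)
  q = 1: r = 15, s = -1 − 1·3 = -4, t = 4 − 1·(-11) = 15  (check: 840·(-4) + 225·15 = 15)
The row with r = 15 (the gcd) gives the Bezout coefficients s = -4, t = 15.
Result: 840 · (-4) + 225 · (15) = 15.

gcd(840, 225) = 15; s = -4, t = 15 (check: 840·(-4) + 225·15 = 15).


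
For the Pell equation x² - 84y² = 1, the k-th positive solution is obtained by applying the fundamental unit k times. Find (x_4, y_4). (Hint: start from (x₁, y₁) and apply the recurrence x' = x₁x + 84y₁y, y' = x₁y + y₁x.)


Step 1: Find the fundamental solution (x₁, y₁) of x² - 84y² = 1.
  Expand √84 as a continued fraction. a₀ = ⌊√84⌋ = 9; iterate m_{k+1} = d_k·a_k − m_k, d_{k+1} = (84 − m_{k+1}²)/d_k, a_{k+1} = ⌊(a₀ + m_{k+1})/d_{k+1}⌋ (starting m₀ = 0, d₀ = 1), with convergents p_k = a_k·p_{k-1} + p_{k-2}, q_k = a_k·q_{k-1} + q_{k-2} (p₋₁ = 1, q₋₁ = 0):
  k = 0: a₀ = 9; p₀/q₀ = 9/1; p₀² − 84·q₀² = 81 − 84 = -3.
  k = 1: m = 9, d = 3, a = ⌊(9 + 9)/3⌋ = 6; p/q = (6·9 + 1)/(6·1 + 0) = 55/6; p² − 84·q² = 3025 − 3024 = 1.
  The first convergent with p² − 84·q² = 1 gives the fundamental solution (x₁, y₁) = (55, 6).
Step 2: Apply the recurrence (x_{n+1}, y_{n+1}) = (x₁x_n + 84y₁y_n, x₁y_n + y₁x_n) repeatedly.
  From (x_1, y_1) = (55, 6): x_2 = 55·55 + 84·6·6 = 6049; y_2 = 55·6 + 6·55 = 660.
  From (x_2, y_2) = (6049, 660): x_3 = 55·6049 + 84·6·660 = 665335; y_3 = 55·660 + 6·6049 = 72594.
  From (x_3, y_3) = (665335, 72594): x_4 = 55·665335 + 84·6·72594 = 73180801; y_4 = 55·72594 + 6·665335 = 7984680.
Step 3: Verify x_4² - 84·y_4² = 5355429635001601 - 5355429635001600 = 1 (should be 1). ✓

(x_1, y_1) = (55, 6); (x_4, y_4) = (73180801, 7984680).


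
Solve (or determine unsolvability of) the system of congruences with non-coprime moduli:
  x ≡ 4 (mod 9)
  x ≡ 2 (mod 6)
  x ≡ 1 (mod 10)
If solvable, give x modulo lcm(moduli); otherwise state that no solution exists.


Moduli 9, 6, 10 are not pairwise coprime, so CRT works modulo lcm(m_i) when all pairwise compatibility conditions hold.
Pairwise compatibility: gcd(m_i, m_j) must divide a_i - a_j for every pair.
Merge one congruence at a time:
  Start: x ≡ 4 (mod 9).
  Combine with x ≡ 2 (mod 6): gcd(9, 6) = 3, and 2 - 4 = -2 is NOT divisible by 3.
    ⇒ system is inconsistent (no integer solution).

No solution (the system is inconsistent).


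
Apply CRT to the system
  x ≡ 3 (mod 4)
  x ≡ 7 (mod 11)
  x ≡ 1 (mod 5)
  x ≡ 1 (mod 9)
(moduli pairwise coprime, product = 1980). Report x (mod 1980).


Product of moduli M = 4 · 11 · 5 · 9 = 1980.
Merge one congruence at a time:
  Start: x ≡ 3 (mod 4).
  Combine with x ≡ 7 (mod 11); new modulus lcm = 44.
    Write x = 3 + 4·t and substitute into x ≡ 7 (mod 11): 4·t ≡ 7 − 3 = 4 (mod 11).
    The inverse of 4 mod 11 is 3 (since 4·3 = 12 = 1·11 + 1), so t ≡ 3·4 = 12 ≡ 1 (mod 11).
    Then x = 3 + 4·1 = 7, valid modulo lcm(4, 11) = 44: x ≡ 7 (mod 44).
  Combine with x ≡ 1 (mod 5); new modulus lcm = 220.
    Write x = 7 + 44·t and substitute into x ≡ 1 (mod 5): 44·t ≡ 1 − 7 = -6 (mod 5).
    Reduce coefficients mod 5: 4·t ≡ 4 (mod 5).
    The inverse of 4 mod 5 is 4 (since 4·4 = 16 = 3·5 + 1), so t ≡ 4·4 = 16 ≡ 1 (mod 5).
    Then x = 7 + 44·1 = 51, valid modulo lcm(44, 5) = 220: x ≡ 51 (mod 220).
  Combine with x ≡ 1 (mod 9); new modulus lcm = 1980.
    Write x = 51 + 220·t and substitute into x ≡ 1 (mod 9): 220·t ≡ 1 − 51 = -50 (mod 9).
    Reduce coefficients mod 9: 4·t ≡ 4 (mod 9).
    The inverse of 4 mod 9 is 7 (since 4·7 = 28 = 3·9 + 1), so t ≡ 7·4 = 28 ≡ 1 (mod 9).
    Then x = 51 + 220·1 = 271, valid modulo lcm(220, 9) = 1980: x ≡ 271 (mod 1980).
Verify against each original: 271 mod 4 = 3, 271 mod 11 = 7, 271 mod 5 = 1, 271 mod 9 = 1.

x ≡ 271 (mod 1980).


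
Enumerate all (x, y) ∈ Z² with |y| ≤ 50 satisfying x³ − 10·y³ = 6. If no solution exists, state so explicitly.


The equation is x³ - 10y³ = 6. For fixed y, x³ = 10·y³ + 6, so a solution requires the RHS to be a perfect cube.
Strategy: iterate y from -50 to 50, compute RHS = 10·y³ + 6, and check whether it is a (positive or negative) perfect cube.
Check small values of y:
  y = 0: RHS = 6 is not a perfect cube.
  y = 1: RHS = 16 is not a perfect cube.
  y = -1: RHS = -4 is not a perfect cube.
  y = 2: RHS = 86 is not a perfect cube.
  y = -2: RHS = -74 is not a perfect cube.
  y = 3: RHS = 276 is not a perfect cube.
  y = -3: RHS = -264 is not a perfect cube.
Continuing the search up to |y| = 50 finds no solutions either.
No (x, y) in the scanned range satisfies the equation.

No integer solutions with |y| ≤ 50.


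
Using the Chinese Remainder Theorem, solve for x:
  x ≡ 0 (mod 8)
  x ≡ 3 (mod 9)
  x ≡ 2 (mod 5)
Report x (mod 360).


Moduli 8, 9, 5 are pairwise coprime; by CRT there is a unique solution modulo M = 8 · 9 · 5 = 360.
Solve pairwise, accumulating the modulus:
  Start with x ≡ 0 (mod 8).
  Combine with x ≡ 3 (mod 9): since gcd(8, 9) = 1, we get a unique residue mod 72.
    Write x = 0 + 8·t and substitute into x ≡ 3 (mod 9): 8·t ≡ 3 − 0 = 3 (mod 9).
    The inverse of 8 mod 9 is 8 (since 8·8 = 64 = 7·9 + 1), so t ≡ 8·3 = 24 ≡ 6 (mod 9).
    Then x = 0 + 8·6 = 48, valid modulo lcm(8, 9) = 72: x ≡ 48 (mod 72).
  Combine with x ≡ 2 (mod 5): since gcd(72, 5) = 1, we get a unique residue mod 360.
    Write x = 48 + 72·t and substitute into x ≡ 2 (mod 5): 72·t ≡ 2 − 48 = -46 (mod 5).
    Reduce coefficients mod 5: 2·t ≡ 4 (mod 5).
    The inverse of 2 mod 5 is 3 (since 2·3 = 6 = 1·5 + 1), so t ≡ 3·4 = 12 ≡ 2 (mod 5).
    Then x = 48 + 72·2 = 192, valid modulo lcm(72, 5) = 360: x ≡ 192 (mod 360).
Verify: 192 mod 8 = 0 ✓, 192 mod 9 = 3 ✓, 192 mod 5 = 2 ✓.

x ≡ 192 (mod 360).


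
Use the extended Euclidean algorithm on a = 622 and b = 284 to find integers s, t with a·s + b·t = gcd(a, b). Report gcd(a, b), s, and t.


Euclidean algorithm on (622, 284) — divide until remainder is 0:
  622 = 2 · 284 + 54
  284 = 5 · 54 + 14
  54 = 3 · 14 + 12
  14 = 1 · 12 + 2
  12 = 6 · 2 + 0
gcd(622, 284) = 2.
Track Bezout coefficients alongside the remainders: start with r₀ = 622 = a·1 + b·0 (s = 1, t = 0) and r₁ = 284 = a·0 + b·1 (s = 0, t = 1); each new remainder r_{k+1} = r_{k-1} − q_k·r_k inherits s_{k+1} = s_{k-1} − q_k·s_k, t_{k+1} = t_{k-1} − q_k·t_k, so r_k = a·s_k + b·t_k at every step:
  q = 2: r = 54, s = 1 − 2·0 = 1, t = 0 − 2·1 = -2  (check: 622·1 + 284·(-2) = 54)
  q = 5: r = 14, s = 0 − 5·1 = -5, t = 1 − 5·(-2) = 11  (check: 622·(-5) + 284·11 = 14)
  q = 3: r = 12, s = 1 − 3·(-5) = 16, t = -2 − 3·11 = -35  (check: 622·16 + 284·(-35) = 12)
  q = 1: r = 2, s = -5 − 1·16 = -21, t = 11 − 1·(-35) = 46  (check: 622·(-21) + 284·46 = 2)
The row with r = 2 (the gcd) gives the Bezout coefficients s = -21, t = 46.
Result: 622 · (-21) + 284 · (46) = 2.

gcd(622, 284) = 2; s = -21, t = 46 (check: 622·(-21) + 284·46 = 2).


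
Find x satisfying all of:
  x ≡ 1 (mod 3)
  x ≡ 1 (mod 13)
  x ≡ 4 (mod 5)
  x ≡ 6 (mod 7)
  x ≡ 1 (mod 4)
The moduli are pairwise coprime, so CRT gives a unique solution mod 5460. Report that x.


Product of moduli M = 3 · 13 · 5 · 7 · 4 = 5460.
Merge one congruence at a time:
  Start: x ≡ 1 (mod 3).
  Combine with x ≡ 1 (mod 13); new modulus lcm = 39.
    Write x = 1 + 3·t and substitute into x ≡ 1 (mod 13): 3·t ≡ 1 − 1 = 0 (mod 13).
    The inverse of 3 mod 13 is 9 (since 3·9 = 27 = 2·13 + 1), so t ≡ 9·0 = 0 ≡ 0 (mod 13).
    Then x = 1 + 3·0 = 1, valid modulo lcm(3, 13) = 39: x ≡ 1 (mod 39).
  Combine with x ≡ 4 (mod 5); new modulus lcm = 195.
    Write x = 1 + 39·t and substitute into x ≡ 4 (mod 5): 39·t ≡ 4 − 1 = 3 (mod 5).
    Reduce coefficients mod 5: 4·t ≡ 3 (mod 5).
    The inverse of 4 mod 5 is 4 (since 4·4 = 16 = 3·5 + 1), so t ≡ 4·3 = 12 ≡ 2 (mod 5).
    Then x = 1 + 39·2 = 79, valid modulo lcm(39, 5) = 195: x ≡ 79 (mod 195).
  Combine with x ≡ 6 (mod 7); new modulus lcm = 1365.
    Write x = 79 + 195·t and substitute into x ≡ 6 (mod 7): 195·t ≡ 6 − 79 = -73 (mod 7).
    Reduce coefficients mod 7: 6·t ≡ 4 (mod 7).
    The inverse of 6 mod 7 is 6 (since 6·6 = 36 = 5·7 + 1), so t ≡ 6·4 = 24 ≡ 3 (mod 7).
    Then x = 79 + 195·3 = 664, valid modulo lcm(195, 7) = 1365: x ≡ 664 (mod 1365).
  Combine with x ≡ 1 (mod 4); new modulus lcm = 5460.
    Write x = 664 + 1365·t and substitute into x ≡ 1 (mod 4): 1365·t ≡ 1 − 664 = -663 (mod 4).
    Reduce coefficients mod 4: 1·t ≡ 1 (mod 4).
    So t ≡ 1 (mod 4).
    Then x = 664 + 1365·1 = 2029, valid modulo lcm(1365, 4) = 5460: x ≡ 2029 (mod 5460).
Verify against each original: 2029 mod 3 = 1, 2029 mod 13 = 1, 2029 mod 5 = 4, 2029 mod 7 = 6, 2029 mod 4 = 1.

x ≡ 2029 (mod 5460).


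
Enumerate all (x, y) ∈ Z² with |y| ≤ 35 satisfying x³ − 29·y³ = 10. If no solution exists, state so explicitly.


The equation is x³ - 29y³ = 10. For fixed y, x³ = 29·y³ + 10, so a solution requires the RHS to be a perfect cube.
Strategy: iterate y from -35 to 35, compute RHS = 29·y³ + 10, and check whether it is a (positive or negative) perfect cube.
Check small values of y:
  y = 0: RHS = 10 is not a perfect cube.
  y = 1: RHS = 39 is not a perfect cube.
  y = -1: RHS = -19 is not a perfect cube.
  y = 2: RHS = 242 is not a perfect cube.
  y = -2: RHS = -222 is not a perfect cube.
  y = 3: RHS = 793 is not a perfect cube.
  y = -3: RHS = -773 is not a perfect cube.
Continuing the search up to |y| = 35 finds no solutions either.
No (x, y) in the scanned range satisfies the equation.

No integer solutions with |y| ≤ 35.


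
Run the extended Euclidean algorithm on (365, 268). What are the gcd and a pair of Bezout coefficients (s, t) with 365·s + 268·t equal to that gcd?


Euclidean algorithm on (365, 268) — divide until remainder is 0:
  365 = 1 · 268 + 97
  268 = 2 · 97 + 74
  97 = 1 · 74 + 23
  74 = 3 · 23 + 5
  23 = 4 · 5 + 3
  5 = 1 · 3 + 2
  3 = 1 · 2 + 1
  2 = 2 · 1 + 0
gcd(365, 268) = 1.
Track Bezout coefficients alongside the remainders: start with r₀ = 365 = a·1 + b·0 (s = 1, t = 0) and r₁ = 268 = a·0 + b·1 (s = 0, t = 1); each new remainder r_{k+1} = r_{k-1} − q_k·r_k inherits s_{k+1} = s_{k-1} − q_k·s_k, t_{k+1} = t_{k-1} − q_k·t_k, so r_k = a·s_k + b·t_k at every step:
  q = 1: r = 97, s = 1 − 1·0 = 1, t = 0 − 1·1 = -1  (check: 365·1 + 268·(-1) = 97)
  q = 2: r = 74, s = 0 − 2·1 = -2, t = 1 − 2·(-1) = 3  (check: 365·(-2) + 268·3 = 74)
  q = 1: r = 23, s = 1 − 1·(-2) = 3, t = -1 − 1·3 = -4  (check: 365·3 + 268·(-4) = 23)
  q = 3: r = 5, s = -2 − 3·3 = -11, t = 3 − 3·(-4) = 15  (check: 365·(-11) + 268·15 = 5)
  q = 4: r = 3, s = 3 − 4·(-11) = 47, t = -4 − 4·15 = -64  (check: 365·47 + 268·(-64) = 3)
  q = 1: r = 2, s = -11 − 1·47 = -58, t = 15 − 1·(-64) = 79  (check: 365·(-58) + 268·79 = 2)
  q = 1: r = 1, s = 47 − 1·(-58) = 105, t = -64 − 1·79 = -143  (check: 365·105 + 268·(-143) = 1)
The row with r = 1 (the gcd) gives the Bezout coefficients s = 105, t = -143.
Result: 365 · (105) + 268 · (-143) = 1.

gcd(365, 268) = 1; s = 105, t = -143 (check: 365·105 + 268·(-143) = 1).


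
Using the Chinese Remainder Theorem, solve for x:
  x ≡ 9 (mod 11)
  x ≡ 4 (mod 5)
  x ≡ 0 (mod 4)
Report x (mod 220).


Moduli 11, 5, 4 are pairwise coprime; by CRT there is a unique solution modulo M = 11 · 5 · 4 = 220.
Solve pairwise, accumulating the modulus:
  Start with x ≡ 9 (mod 11).
  Combine with x ≡ 4 (mod 5): since gcd(11, 5) = 1, we get a unique residue mod 55.
    Write x = 9 + 11·t and substitute into x ≡ 4 (mod 5): 11·t ≡ 4 − 9 = -5 (mod 5).
    Reduce coefficients mod 5: 1·t ≡ 0 (mod 5).
    So t ≡ 0 (mod 5).
    Then x = 9 + 11·0 = 9, valid modulo lcm(11, 5) = 55: x ≡ 9 (mod 55).
  Combine with x ≡ 0 (mod 4): since gcd(55, 4) = 1, we get a unique residue mod 220.
    Write x = 9 + 55·t and substitute into x ≡ 0 (mod 4): 55·t ≡ 0 − 9 = -9 (mod 4).
    Reduce coefficients mod 4: 3·t ≡ 3 (mod 4).
    The inverse of 3 mod 4 is 3 (since 3·3 = 9 = 2·4 + 1), so t ≡ 3·3 = 9 ≡ 1 (mod 4).
    Then x = 9 + 55·1 = 64, valid modulo lcm(55, 4) = 220: x ≡ 64 (mod 220).
Verify: 64 mod 11 = 9 ✓, 64 mod 5 = 4 ✓, 64 mod 4 = 0 ✓.

x ≡ 64 (mod 220).


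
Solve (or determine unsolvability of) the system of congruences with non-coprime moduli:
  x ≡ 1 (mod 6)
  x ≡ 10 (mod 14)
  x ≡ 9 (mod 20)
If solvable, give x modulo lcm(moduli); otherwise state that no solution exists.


Moduli 6, 14, 20 are not pairwise coprime, so CRT works modulo lcm(m_i) when all pairwise compatibility conditions hold.
Pairwise compatibility: gcd(m_i, m_j) must divide a_i - a_j for every pair.
Merge one congruence at a time:
  Start: x ≡ 1 (mod 6).
  Combine with x ≡ 10 (mod 14): gcd(6, 14) = 2, and 10 - 1 = 9 is NOT divisible by 2.
    ⇒ system is inconsistent (no integer solution).

No solution (the system is inconsistent).


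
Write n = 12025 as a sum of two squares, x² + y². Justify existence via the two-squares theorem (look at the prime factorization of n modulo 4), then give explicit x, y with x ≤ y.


Step 1: Factor n = 12025 = 5^2 · 13 · 37.
Step 2: Check the mod-4 condition on each prime factor: 5 ≡ 1 (mod 4), exponent 2; 13 ≡ 1 (mod 4), exponent 1; 37 ≡ 1 (mod 4), exponent 1.
All primes ≡ 3 (mod 4) appear to even exponent (or don't appear), so by the two-squares theorem n IS expressible as a sum of two squares.
Step 3: Build a representation. Group n = k² · m with k = 5 and m = 13 · 37 = 481 (a product of primes ≡ 1 (mod 4)); a representation of m scales to one of n via (k·x)² + (k·y)² = k²(x² + y²). Each prime p ≡ 1 (mod 4) is itself a sum of two squares; find a² by testing p − a² for a perfect square:
  13: 13 − 1² = 12, 13 − 2² = 9 = 3² ⇒ 13 = 2² + 3².
  37: 37 − 1² = 36 = 6² ⇒ 37 = 1² + 6².
  Combine using the Brahmagupta–Fibonacci identity (a² + b²)(c² + d²) = (ac − bd)² + (ad + bc)² = (ac + bd)² + (ad − bc)²:
  13 · 37 = 481: from (2² + 3²)(1² + 6²), take (2·1 − 3·6, 2·6 + 3·1) = (2 − 18, 12 + 3) = (-16, 15); dropping signs (only squares matter) gives (16, 15); check 16² + 15² = 256 + 225 = 481 ✓.
  Scale by k = 5: (5·16, 5·15) = (80, 75).
Step 4: Order so x ≤ y and verify: 75² + 80² = 5625 + 6400 = 12025 = n. ✓

n = 12025 = 75² + 80² (one valid representation with x ≤ y).


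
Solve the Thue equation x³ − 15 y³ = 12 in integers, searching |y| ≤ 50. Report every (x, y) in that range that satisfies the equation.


The equation is x³ - 15y³ = 12. For fixed y, x³ = 15·y³ + 12, so a solution requires the RHS to be a perfect cube.
Strategy: iterate y from -50 to 50, compute RHS = 15·y³ + 12, and check whether it is a (positive or negative) perfect cube.
Check small values of y:
  y = 0: RHS = 12 is not a perfect cube.
  y = 1: RHS = 27 = (3)³ ⇒ x = 3 works.
  y = -1: RHS = -3 is not a perfect cube.
  y = 2: RHS = 132 is not a perfect cube.
  y = -2: RHS = -108 is not a perfect cube.
  y = 3: RHS = 417 is not a perfect cube.
  y = -3: RHS = -393 is not a perfect cube.
Continuing the search up to |y| = 50 finds no further solutions beyond those listed.
Collected solutions: (3, 1).

Solutions (with |y| ≤ 50): (3, 1).


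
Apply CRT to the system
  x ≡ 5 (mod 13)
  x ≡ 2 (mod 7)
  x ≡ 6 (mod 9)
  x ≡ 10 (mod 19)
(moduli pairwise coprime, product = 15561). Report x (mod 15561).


Product of moduli M = 13 · 7 · 9 · 19 = 15561.
Merge one congruence at a time:
  Start: x ≡ 5 (mod 13).
  Combine with x ≡ 2 (mod 7); new modulus lcm = 91.
    Write x = 5 + 13·t and substitute into x ≡ 2 (mod 7): 13·t ≡ 2 − 5 = -3 (mod 7).
    Reduce coefficients mod 7: 6·t ≡ 4 (mod 7).
    The inverse of 6 mod 7 is 6 (since 6·6 = 36 = 5·7 + 1), so t ≡ 6·4 = 24 ≡ 3 (mod 7).
    Then x = 5 + 13·3 = 44, valid modulo lcm(13, 7) = 91: x ≡ 44 (mod 91).
  Combine with x ≡ 6 (mod 9); new modulus lcm = 819.
    Write x = 44 + 91·t and substitute into x ≡ 6 (mod 9): 91·t ≡ 6 − 44 = -38 (mod 9).
    Reduce coefficients mod 9: 1·t ≡ 7 (mod 9).
    So t ≡ 7 (mod 9).
    Then x = 44 + 91·7 = 681, valid modulo lcm(91, 9) = 819: x ≡ 681 (mod 819).
  Combine with x ≡ 10 (mod 19); new modulus lcm = 15561.
    Write x = 681 + 819·t and substitute into x ≡ 10 (mod 19): 819·t ≡ 10 − 681 = -671 (mod 19).
    Reduce coefficients mod 19: 2·t ≡ 13 (mod 19).
    The inverse of 2 mod 19 is 10 (since 2·10 = 20 = 1·19 + 1), so t ≡ 10·13 = 130 ≡ 16 (mod 19).
    Then x = 681 + 819·16 = 13785, valid modulo lcm(819, 19) = 15561: x ≡ 13785 (mod 15561).
Verify against each original: 13785 mod 13 = 5, 13785 mod 7 = 2, 13785 mod 9 = 6, 13785 mod 19 = 10.

x ≡ 13785 (mod 15561).


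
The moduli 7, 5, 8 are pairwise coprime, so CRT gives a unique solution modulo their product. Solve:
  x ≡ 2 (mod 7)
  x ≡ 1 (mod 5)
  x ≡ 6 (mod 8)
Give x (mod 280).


Moduli 7, 5, 8 are pairwise coprime; by CRT there is a unique solution modulo M = 7 · 5 · 8 = 280.
Solve pairwise, accumulating the modulus:
  Start with x ≡ 2 (mod 7).
  Combine with x ≡ 1 (mod 5): since gcd(7, 5) = 1, we get a unique residue mod 35.
    Write x = 2 + 7·t and substitute into x ≡ 1 (mod 5): 7·t ≡ 1 − 2 = -1 (mod 5).
    Reduce coefficients mod 5: 2·t ≡ 4 (mod 5).
    The inverse of 2 mod 5 is 3 (since 2·3 = 6 = 1·5 + 1), so t ≡ 3·4 = 12 ≡ 2 (mod 5).
    Then x = 2 + 7·2 = 16, valid modulo lcm(7, 5) = 35: x ≡ 16 (mod 35).
  Combine with x ≡ 6 (mod 8): since gcd(35, 8) = 1, we get a unique residue mod 280.
    Write x = 16 + 35·t and substitute into x ≡ 6 (mod 8): 35·t ≡ 6 − 16 = -10 (mod 8).
    Reduce coefficients mod 8: 3·t ≡ 6 (mod 8).
    The inverse of 3 mod 8 is 3 (since 3·3 = 9 = 1·8 + 1), so t ≡ 3·6 = 18 ≡ 2 (mod 8).
    Then x = 16 + 35·2 = 86, valid modulo lcm(35, 8) = 280: x ≡ 86 (mod 280).
Verify: 86 mod 7 = 2 ✓, 86 mod 5 = 1 ✓, 86 mod 8 = 6 ✓.

x ≡ 86 (mod 280).


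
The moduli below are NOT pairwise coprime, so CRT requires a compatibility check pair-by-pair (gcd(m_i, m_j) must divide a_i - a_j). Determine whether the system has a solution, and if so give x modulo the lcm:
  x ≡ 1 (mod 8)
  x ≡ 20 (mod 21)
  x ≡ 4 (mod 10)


Moduli 8, 21, 10 are not pairwise coprime, so CRT works modulo lcm(m_i) when all pairwise compatibility conditions hold.
Pairwise compatibility: gcd(m_i, m_j) must divide a_i - a_j for every pair.
Merge one congruence at a time:
  Start: x ≡ 1 (mod 8).
  Combine with x ≡ 20 (mod 21): gcd(8, 21) = 1; 20 - 1 = 19, which IS divisible by 1, so compatible.
    Write x = 1 + 8·t and substitute into x ≡ 20 (mod 21): 8·t ≡ 20 − 1 = 19 (mod 21).
    The inverse of 8 mod 21 is 8 (since 8·8 = 64 = 3·21 + 1), so t ≡ 8·19 = 152 ≡ 5 (mod 21).
    Then x = 1 + 8·5 = 41, valid modulo lcm(8, 21) = 168: x ≡ 41 (mod 168).
  Combine with x ≡ 4 (mod 10): gcd(168, 10) = 2, and 4 - 41 = -37 is NOT divisible by 2.
    ⇒ system is inconsistent (no integer solution).

No solution (the system is inconsistent).


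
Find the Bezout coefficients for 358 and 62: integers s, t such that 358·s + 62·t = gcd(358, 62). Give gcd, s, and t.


Euclidean algorithm on (358, 62) — divide until remainder is 0:
  358 = 5 · 62 + 48
  62 = 1 · 48 + 14
  48 = 3 · 14 + 6
  14 = 2 · 6 + 2
  6 = 3 · 2 + 0
gcd(358, 62) = 2.
Track Bezout coefficients alongside the remainders: start with r₀ = 358 = a·1 + b·0 (s = 1, t = 0) and r₁ = 62 = a·0 + b·1 (s = 0, t = 1); each new remainder r_{k+1} = r_{k-1} − q_k·r_k inherits s_{k+1} = s_{k-1} − q_k·s_k, t_{k+1} = t_{k-1} − q_k·t_k, so r_k = a·s_k + b·t_k at every step:
  q = 5: r = 48, s = 1 − 5·0 = 1, t = 0 − 5·1 = -5  (check: 358·1 + 62·(-5) = 48)
  q = 1: r = 14, s = 0 − 1·1 = -1, t = 1 − 1·(-5) = 6  (check: 358·(-1) + 62·6 = 14)
  q = 3: r = 6, s = 1 − 3·(-1) = 4, t = -5 − 3·6 = -23  (check: 358·4 + 62·(-23) = 6)
  q = 2: r = 2, s = -1 − 2·4 = -9, t = 6 − 2·(-23) = 52  (check: 358·(-9) + 62·52 = 2)
The row with r = 2 (the gcd) gives the Bezout coefficients s = -9, t = 52.
Result: 358 · (-9) + 62 · (52) = 2.

gcd(358, 62) = 2; s = -9, t = 52 (check: 358·(-9) + 62·52 = 2).


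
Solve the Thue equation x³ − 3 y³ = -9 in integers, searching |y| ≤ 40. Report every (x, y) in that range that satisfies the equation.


The equation is x³ - 3y³ = -9. For fixed y, x³ = 3·y³ − 9, so a solution requires the RHS to be a perfect cube.
Strategy: iterate y from -40 to 40, compute RHS = 3·y³ − 9, and check whether it is a (positive or negative) perfect cube.
Check small values of y:
  y = 0: RHS = -9 is not a perfect cube.
  y = 1: RHS = -6 is not a perfect cube.
  y = -1: RHS = -12 is not a perfect cube.
  y = 2: RHS = 15 is not a perfect cube.
  y = -2: RHS = -33 is not a perfect cube.
  y = 3: RHS = 72 is not a perfect cube.
  y = -3: RHS = -90 is not a perfect cube.
Continuing the search up to |y| = 40 finds no solutions either.
No (x, y) in the scanned range satisfies the equation.

No integer solutions with |y| ≤ 40.


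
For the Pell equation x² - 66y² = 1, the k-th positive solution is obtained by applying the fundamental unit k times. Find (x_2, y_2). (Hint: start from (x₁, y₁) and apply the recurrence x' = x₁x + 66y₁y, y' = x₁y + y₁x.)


Step 1: Find the fundamental solution (x₁, y₁) of x² - 66y² = 1.
  Expand √66 as a continued fraction. a₀ = ⌊√66⌋ = 8; iterate m_{k+1} = d_k·a_k − m_k, d_{k+1} = (66 − m_{k+1}²)/d_k, a_{k+1} = ⌊(a₀ + m_{k+1})/d_{k+1}⌋ (starting m₀ = 0, d₀ = 1), with convergents p_k = a_k·p_{k-1} + p_{k-2}, q_k = a_k·q_{k-1} + q_{k-2} (p₋₁ = 1, q₋₁ = 0):
  k = 0: a₀ = 8; p₀/q₀ = 8/1; p₀² − 66·q₀² = 64 − 66 = -2.
  k = 1: m = 8, d = 2, a = ⌊(8 + 8)/2⌋ = 8; p/q = (8·8 + 1)/(8·1 + 0) = 65/8; p² − 66·q² = 4225 − 4224 = 1.
  The first convergent with p² − 66·q² = 1 gives the fundamental solution (x₁, y₁) = (65, 8).
Step 2: Apply the recurrence (x_{n+1}, y_{n+1}) = (x₁x_n + 66y₁y_n, x₁y_n + y₁x_n) repeatedly.
  From (x_1, y_1) = (65, 8): x_2 = 65·65 + 66·8·8 = 8449; y_2 = 65·8 + 8·65 = 1040.
Step 3: Verify x_2² - 66·y_2² = 71385601 - 71385600 = 1 (should be 1). ✓

(x_1, y_1) = (65, 8); (x_2, y_2) = (8449, 1040).


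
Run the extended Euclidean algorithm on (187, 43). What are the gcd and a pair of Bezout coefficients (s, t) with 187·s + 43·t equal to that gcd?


Euclidean algorithm on (187, 43) — divide until remainder is 0:
  187 = 4 · 43 + 15
  43 = 2 · 15 + 13
  15 = 1 · 13 + 2
  13 = 6 · 2 + 1
  2 = 2 · 1 + 0
gcd(187, 43) = 1.
Track Bezout coefficients alongside the remainders: start with r₀ = 187 = a·1 + b·0 (s = 1, t = 0) and r₁ = 43 = a·0 + b·1 (s = 0, t = 1); each new remainder r_{k+1} = r_{k-1} − q_k·r_k inherits s_{k+1} = s_{k-1} − q_k·s_k, t_{k+1} = t_{k-1} − q_k·t_k, so r_k = a·s_k + b·t_k at every step:
  q = 4: r = 15, s = 1 − 4·0 = 1, t = 0 − 4·1 = -4  (check: 187·1 + 43·(-4) = 15)
  q = 2: r = 13, s = 0 − 2·1 = -2, t = 1 − 2·(-4) = 9  (check: 187·(-2) + 43·9 = 13)
  q = 1: r = 2, s = 1 − 1·(-2) = 3, t = -4 − 1·9 = -13  (check: 187·3 + 43·(-13) = 2)
  q = 6: r = 1, s = -2 − 6·3 = -20, t = 9 − 6·(-13) = 87  (check: 187·(-20) + 43·87 = 1)
The row with r = 1 (the gcd) gives the Bezout coefficients s = -20, t = 87.
Result: 187 · (-20) + 43 · (87) = 1.

gcd(187, 43) = 1; s = -20, t = 87 (check: 187·(-20) + 43·87 = 1).


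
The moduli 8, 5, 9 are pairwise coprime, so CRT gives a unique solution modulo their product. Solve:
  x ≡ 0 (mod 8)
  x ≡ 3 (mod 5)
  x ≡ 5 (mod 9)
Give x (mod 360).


Moduli 8, 5, 9 are pairwise coprime; by CRT there is a unique solution modulo M = 8 · 5 · 9 = 360.
Solve pairwise, accumulating the modulus:
  Start with x ≡ 0 (mod 8).
  Combine with x ≡ 3 (mod 5): since gcd(8, 5) = 1, we get a unique residue mod 40.
    Write x = 0 + 8·t and substitute into x ≡ 3 (mod 5): 8·t ≡ 3 − 0 = 3 (mod 5).
    Reduce coefficients mod 5: 3·t ≡ 3 (mod 5).
    The inverse of 3 mod 5 is 2 (since 3·2 = 6 = 1·5 + 1), so t ≡ 2·3 = 6 ≡ 1 (mod 5).
    Then x = 0 + 8·1 = 8, valid modulo lcm(8, 5) = 40: x ≡ 8 (mod 40).
  Combine with x ≡ 5 (mod 9): since gcd(40, 9) = 1, we get a unique residue mod 360.
    Write x = 8 + 40·t and substitute into x ≡ 5 (mod 9): 40·t ≡ 5 − 8 = -3 (mod 9).
    Reduce coefficients mod 9: 4·t ≡ 6 (mod 9).
    The inverse of 4 mod 9 is 7 (since 4·7 = 28 = 3·9 + 1), so t ≡ 7·6 = 42 ≡ 6 (mod 9).
    Then x = 8 + 40·6 = 248, valid modulo lcm(40, 9) = 360: x ≡ 248 (mod 360).
Verify: 248 mod 8 = 0 ✓, 248 mod 5 = 3 ✓, 248 mod 9 = 5 ✓.

x ≡ 248 (mod 360).


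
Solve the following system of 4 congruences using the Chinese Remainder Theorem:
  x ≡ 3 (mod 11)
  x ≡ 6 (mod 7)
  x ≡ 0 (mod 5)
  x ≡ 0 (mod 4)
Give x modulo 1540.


Product of moduli M = 11 · 7 · 5 · 4 = 1540.
Merge one congruence at a time:
  Start: x ≡ 3 (mod 11).
  Combine with x ≡ 6 (mod 7); new modulus lcm = 77.
    Write x = 3 + 11·t and substitute into x ≡ 6 (mod 7): 11·t ≡ 6 − 3 = 3 (mod 7).
    Reduce coefficients mod 7: 4·t ≡ 3 (mod 7).
    The inverse of 4 mod 7 is 2 (since 4·2 = 8 = 1·7 + 1), so t ≡ 2·3 = 6 ≡ 6 (mod 7).
    Then x = 3 + 11·6 = 69, valid modulo lcm(11, 7) = 77: x ≡ 69 (mod 77).
  Combine with x ≡ 0 (mod 5); new modulus lcm = 385.
    Write x = 69 + 77·t and substitute into x ≡ 0 (mod 5): 77·t ≡ 0 − 69 = -69 (mod 5).
    Reduce coefficients mod 5: 2·t ≡ 1 (mod 5).
    The inverse of 2 mod 5 is 3 (since 2·3 = 6 = 1·5 + 1), so t ≡ 3·1 = 3 ≡ 3 (mod 5).
    Then x = 69 + 77·3 = 300, valid modulo lcm(77, 5) = 385: x ≡ 300 (mod 385).
  Combine with x ≡ 0 (mod 4); new modulus lcm = 1540.
    Write x = 300 + 385·t and substitute into x ≡ 0 (mod 4): 385·t ≡ 0 − 300 = -300 (mod 4).
    Reduce coefficients mod 4: 1·t ≡ 0 (mod 4).
    So t ≡ 0 (mod 4).
    Then x = 300 + 385·0 = 300, valid modulo lcm(385, 4) = 1540: x ≡ 300 (mod 1540).
Verify against each original: 300 mod 11 = 3, 300 mod 7 = 6, 300 mod 5 = 0, 300 mod 4 = 0.

x ≡ 300 (mod 1540).


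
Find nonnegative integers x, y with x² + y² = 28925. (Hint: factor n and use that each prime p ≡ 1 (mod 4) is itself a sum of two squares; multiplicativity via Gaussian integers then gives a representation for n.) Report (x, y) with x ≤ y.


Step 1: Factor n = 28925 = 5^2 · 13 · 89.
Step 2: Check the mod-4 condition on each prime factor: 5 ≡ 1 (mod 4), exponent 2; 13 ≡ 1 (mod 4), exponent 1; 89 ≡ 1 (mod 4), exponent 1.
All primes ≡ 3 (mod 4) appear to even exponent (or don't appear), so by the two-squares theorem n IS expressible as a sum of two squares.
Step 3: Build a representation. Group n = k² · m with k = 5 and m = 13 · 89 = 1157 (a product of primes ≡ 1 (mod 4)); a representation of m scales to one of n via (k·x)² + (k·y)² = k²(x² + y²). Each prime p ≡ 1 (mod 4) is itself a sum of two squares; find a² by testing p − a² for a perfect square:
  13: 13 − 1² = 12, 13 − 2² = 9 = 3² ⇒ 13 = 2² + 3².
  89: 89 − 1² = 88, 89 − 2² = 85, 89 − 3² = 80, 89 − 4² = 73, 89 − 5² = 64 = 8² ⇒ 89 = 5² + 8².
  Combine using the Brahmagupta–Fibonacci identity (a² + b²)(c² + d²) = (ac − bd)² + (ad + bc)² = (ac + bd)² + (ad − bc)²:
  13 · 89 = 1157: from (2² + 3²)(5² + 8²), take (2·5 − 3·8, 2·8 + 3·5) = (10 − 24, 16 + 15) = (-14, 31); dropping signs (only squares matter) gives (14, 31); check 14² + 31² = 196 + 961 = 1157 ✓.
  Scale by k = 5: (5·14, 5·31) = (70, 155).
Step 4: Order so x ≤ y and verify: 70² + 155² = 4900 + 24025 = 28925 = n. ✓

n = 28925 = 70² + 155² (one valid representation with x ≤ y).


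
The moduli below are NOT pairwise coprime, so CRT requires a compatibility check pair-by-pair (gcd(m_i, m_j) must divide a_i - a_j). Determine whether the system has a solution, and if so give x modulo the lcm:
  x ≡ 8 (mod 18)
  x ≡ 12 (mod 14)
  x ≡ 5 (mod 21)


Moduli 18, 14, 21 are not pairwise coprime, so CRT works modulo lcm(m_i) when all pairwise compatibility conditions hold.
Pairwise compatibility: gcd(m_i, m_j) must divide a_i - a_j for every pair.
Merge one congruence at a time:
  Start: x ≡ 8 (mod 18).
  Combine with x ≡ 12 (mod 14): gcd(18, 14) = 2; 12 - 8 = 4, which IS divisible by 2, so compatible.
    Write x = 8 + 18·t and substitute into x ≡ 12 (mod 14): 18·t ≡ 12 − 8 = 4 (mod 14).
    Divide the congruence (and modulus) by g = 2: 9·t ≡ 2 (mod 7).
    Reduce coefficients mod 7: 2·t ≡ 2 (mod 7).
    The inverse of 2 mod 7 is 4 (since 2·4 = 8 = 1·7 + 1), so t ≡ 4·2 = 8 ≡ 1 (mod 7).
    Then x = 8 + 18·1 = 26, valid modulo lcm(18, 14) = 126: x ≡ 26 (mod 126).
  Combine with x ≡ 5 (mod 21): gcd(126, 21) = 21; 5 - 26 = -21, which IS divisible by 21, so compatible.
    Write x = 26 + 126·t and substitute into x ≡ 5 (mod 21): 126·t ≡ 5 − 26 = -21 (mod 21).
    Divide the congruence (and modulus) by g = 21: 6·t ≡ -1 (mod 1).
    Modulo 1 every t works; take t = 0.
    Then x = 26 + 126·0 = 26, valid modulo lcm(126, 21) = 126: x ≡ 26 (mod 126).
Verify: 26 mod 18 = 8, 26 mod 14 = 12, 26 mod 21 = 5.

x ≡ 26 (mod 126).


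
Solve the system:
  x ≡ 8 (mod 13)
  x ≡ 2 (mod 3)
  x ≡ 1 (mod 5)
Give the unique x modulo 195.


Moduli 13, 3, 5 are pairwise coprime; by CRT there is a unique solution modulo M = 13 · 3 · 5 = 195.
Solve pairwise, accumulating the modulus:
  Start with x ≡ 8 (mod 13).
  Combine with x ≡ 2 (mod 3): since gcd(13, 3) = 1, we get a unique residue mod 39.
    Write x = 8 + 13·t and substitute into x ≡ 2 (mod 3): 13·t ≡ 2 − 8 = -6 (mod 3).
    Reduce coefficients mod 3: 1·t ≡ 0 (mod 3).
    So t ≡ 0 (mod 3).
    Then x = 8 + 13·0 = 8, valid modulo lcm(13, 3) = 39: x ≡ 8 (mod 39).
  Combine with x ≡ 1 (mod 5): since gcd(39, 5) = 1, we get a unique residue mod 195.
    Write x = 8 + 39·t and substitute into x ≡ 1 (mod 5): 39·t ≡ 1 − 8 = -7 (mod 5).
    Reduce coefficients mod 5: 4·t ≡ 3 (mod 5).
    The inverse of 4 mod 5 is 4 (since 4·4 = 16 = 3·5 + 1), so t ≡ 4·3 = 12 ≡ 2 (mod 5).
    Then x = 8 + 39·2 = 86, valid modulo lcm(39, 5) = 195: x ≡ 86 (mod 195).
Verify: 86 mod 13 = 8 ✓, 86 mod 3 = 2 ✓, 86 mod 5 = 1 ✓.

x ≡ 86 (mod 195).


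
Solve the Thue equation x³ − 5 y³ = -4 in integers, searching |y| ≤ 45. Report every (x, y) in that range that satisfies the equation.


The equation is x³ - 5y³ = -4. For fixed y, x³ = 5·y³ − 4, so a solution requires the RHS to be a perfect cube.
Strategy: iterate y from -45 to 45, compute RHS = 5·y³ − 4, and check whether it is a (positive or negative) perfect cube.
Check small values of y:
  y = 0: RHS = -4 is not a perfect cube.
  y = 1: RHS = 1 = (1)³ ⇒ x = 1 works.
  y = -1: RHS = -9 is not a perfect cube.
  y = 2: RHS = 36 is not a perfect cube.
  y = -2: RHS = -44 is not a perfect cube.
  y = 3: RHS = 131 is not a perfect cube.
  y = -3: RHS = -139 is not a perfect cube.
Continuing the search up to |y| = 45 finds no further solutions beyond those listed.
Collected solutions: (1, 1).

Solutions (with |y| ≤ 45): (1, 1).
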